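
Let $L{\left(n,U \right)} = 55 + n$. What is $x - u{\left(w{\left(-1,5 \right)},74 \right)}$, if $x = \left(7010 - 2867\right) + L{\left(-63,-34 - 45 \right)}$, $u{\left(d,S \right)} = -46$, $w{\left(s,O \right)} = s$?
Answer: $4181$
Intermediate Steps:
$x = 4135$ ($x = \left(7010 - 2867\right) + \left(55 - 63\right) = 4143 - 8 = 4135$)
$x - u{\left(w{\left(-1,5 \right)},74 \right)} = 4135 - -46 = 4135 + 46 = 4181$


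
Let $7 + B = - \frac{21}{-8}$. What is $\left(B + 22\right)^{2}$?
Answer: $\frac{19881}{64} \approx 310.64$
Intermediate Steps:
$B = - \frac{35}{8}$ ($B = -7 - \frac{21}{-8} = -7 - - \frac{21}{8} = -7 + \frac{21}{8} = - \frac{35}{8} \approx -4.375$)
$\left(B + 22\right)^{2} = \left(- \frac{35}{8} + 22\right)^{2} = \left(\frac{141}{8}\right)^{2} = \frac{19881}{64}$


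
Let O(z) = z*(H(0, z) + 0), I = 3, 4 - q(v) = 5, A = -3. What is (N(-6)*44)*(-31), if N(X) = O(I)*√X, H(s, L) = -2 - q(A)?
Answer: 4092*I*√6 ≈ 10023.0*I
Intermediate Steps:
q(v) = -1 (q(v) = 4 - 1*5 = 4 - 5 = -1)
H(s, L) = -1 (H(s, L) = -2 - 1*(-1) = -2 + 1 = -1)
O(z) = -z (O(z) = z*(-1 + 0) = z*(-1) = -z)
N(X) = -3*√X (N(X) = (-1*3)*√X = -3*√X)
(N(-6)*44)*(-31) = (-3*I*√6*44)*(-31) = -132*I*√6*(-31) = 4092*I*√6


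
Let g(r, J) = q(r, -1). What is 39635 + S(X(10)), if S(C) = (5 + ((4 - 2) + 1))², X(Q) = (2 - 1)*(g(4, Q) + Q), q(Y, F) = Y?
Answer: 39699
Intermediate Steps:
g(r, J) = r
X(Q) = 4 + Q (X(Q) = (2 - 1)*(4 + Q) = 1*(4 + Q) = 4 + Q)
S(C) = 64 (S(C) = (5 + (2 + 1))² = (5 + 3)² = 8² = 64)
39635 + S(X(10)) = 39635 + 64 = 39699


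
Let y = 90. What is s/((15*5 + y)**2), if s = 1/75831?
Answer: 1/2064498975 ≈ 4.8438e-10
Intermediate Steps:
s = 1/75831 ≈ 1.3187e-5
s/((15*5 + y)**2) = 1/(75831*((15*5 + 90)**2)) = 1/(75831*((75 + 90)**2)) = 1/(75831*(165**2)) = (1/75831)/27225 = (1/75831)*(1/27225) = 1/2064498975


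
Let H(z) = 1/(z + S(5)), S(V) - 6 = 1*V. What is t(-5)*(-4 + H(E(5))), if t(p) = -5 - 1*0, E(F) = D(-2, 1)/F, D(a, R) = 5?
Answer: 235/12 ≈ 19.583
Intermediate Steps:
S(V) = 6 + V (S(V) = 6 + 1*V = 6 + V)
E(F) = 5/F
t(p) = -5 (t(p) = -5 + 0 = -5)
H(z) = 1/(11 + z) (H(z) = 1/(z + (6 + 5)) = 1/(z + 11) = 1/(11 + z))
t(-5)*(-4 + H(E(5))) = -5*(-4 + 1/(11 + 5/5)) = -5*(-4 + 1/(11 + 5*(⅕))) = -5*(-4 + 1/(11 + 1)) = -5*(-4 + 1/12) = -5*(-47/12) = 235/12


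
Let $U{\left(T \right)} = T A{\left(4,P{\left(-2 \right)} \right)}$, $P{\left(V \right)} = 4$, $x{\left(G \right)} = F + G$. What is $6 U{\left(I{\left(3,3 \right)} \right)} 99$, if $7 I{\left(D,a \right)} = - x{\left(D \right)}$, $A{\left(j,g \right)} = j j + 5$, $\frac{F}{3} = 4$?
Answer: $-26730$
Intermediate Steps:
$F = 12$ ($F = 3 \cdot 4 = 12$)
$x{\left(G \right)} = 12 + G$
$A{\left(j,g \right)} = 5 + j^{2}$ ($A{\left(j,g \right)} = j^{2} + 5 = 5 + j^{2}$)
$I{\left(D,a \right)} = - \frac{12}{7} - \frac{D}{7}$ ($I{\left(D,a \right)} = \frac{\left(-1\right) \left(12 + D\right)}{7} = \frac{-12 - D}{7} = - \frac{12}{7} - \frac{D}{7}$)
$U{\left(T \right)} = 21 T$ ($U{\left(T \right)} = T \left(5 + 4^{2}\right) = T \left(5 + 16\right) = T 21 = 21 T$)
$6 U{\left(I{\left(3,3 \right)} \right)} 99 = 6 \cdot 21 \left(- \frac{12}{7} - \frac{3}{7}\right) 99 = 6 \cdot 21 \left(- \frac{15}{7}\right) 99 = 6 \left(-45\right) 99 = \left(-270\right) 99 = -26730$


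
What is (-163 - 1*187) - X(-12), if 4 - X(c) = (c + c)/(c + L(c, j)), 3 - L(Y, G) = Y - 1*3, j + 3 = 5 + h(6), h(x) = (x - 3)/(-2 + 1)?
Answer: -358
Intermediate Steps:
h(x) = 3 - x (h(x) = (-3 + x)/(-1) = (-3 + x)*(-1) = 3 - x)
j = -1 (j = -3 + (5 + (3 - 1*6)) = -3 + (5 + (3 - 6)) = -3 + (5 - 3) = -3 + 2 = -1)
L(Y, G) = 6 - Y (L(Y, G) = 3 - (Y - 1*3) = 3 - (Y - 3) = 3 - (-3 + Y) = 3 + (3 - Y) = 6 - Y)
X(c) = 4 - c/3 (X(c) = 4 - (c + c)/(c + (6 - c)) = 4 - 2*c/6 = 4 - c/3)
(-163 - 1*187) - X(-12) = (-163 - 1*187) - (4 - ⅓*(-12)) = (-163 - 187) - (4 + 4) = -350 - 1*8 = -350 - 8 = -358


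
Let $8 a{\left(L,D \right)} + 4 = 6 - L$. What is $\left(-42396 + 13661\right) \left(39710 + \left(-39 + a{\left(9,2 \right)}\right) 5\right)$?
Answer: $- \frac{9082702475}{8} \approx -1.1353 \cdot 10^{9}$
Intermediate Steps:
$a{\left(L,D \right)} = \frac{1}{4} - \frac{L}{8}$ ($a{\left(L,D \right)} = - \frac{1}{2} + \frac{6 - L}{8} = - \frac{1}{2} - \left(- \frac{3}{4} + \frac{L}{8}\right) = \frac{1}{4} - \frac{L}{8}$)
$\left(-42396 + 13661\right) \left(39710 + \left(-39 + a{\left(9,2 \right)}\right) 5\right) = \left(-42396 + 13661\right) \left(39710 + \left(-39 + \left(\frac{1}{4} - \frac{9}{8}\right)\right) 5\right) = - 28735 \left(39710 + \left(-39 + \left(\frac{1}{4} - \frac{9}{8}\right)\right) 5\right) = - 28735 \left(39710 + \left(-39 - \frac{7}{8}\right) 5\right) = - 28735 \left(39710 - \frac{1595}{8}\right) = \left(-28735\right) \frac{316085}{8} = - \frac{9082702475}{8}$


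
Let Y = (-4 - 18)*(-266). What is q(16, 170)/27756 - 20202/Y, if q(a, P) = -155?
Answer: -20058349/5801004 ≈ -3.4577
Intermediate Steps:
Y = 5852 (Y = -22*(-266) = 5852)
q(16, 170)/27756 - 20202/Y = -155/27756 - 20202/5852 = -155*1/27756 - 20202*1/5852 = -155/27756 - 1443/418 = -20058349/5801004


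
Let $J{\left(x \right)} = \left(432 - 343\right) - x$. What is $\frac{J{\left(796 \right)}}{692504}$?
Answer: $- \frac{707}{692504} \approx -0.0010209$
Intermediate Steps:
$J{\left(x \right)} = 89 - x$ ($J{\left(x \right)} = \left(432 - 343\right) - x = 89 - x$)
$\frac{J{\left(796 \right)}}{692504} = \frac{89 - 796}{692504} = \left(89 - 796\right) \frac{1}{692504} = \left(-707\right) \frac{1}{692504} = - \frac{707}{692504}$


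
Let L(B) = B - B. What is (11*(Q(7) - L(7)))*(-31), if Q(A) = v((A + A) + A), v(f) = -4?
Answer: 1364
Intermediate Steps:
L(B) = 0
Q(A) = -4
(11*(Q(7) - L(7)))*(-31) = (11*(-4 - 1*0))*(-31) = (11*(-4 + 0))*(-31) = (11*(-4))*(-31) = -44*(-31) = 1364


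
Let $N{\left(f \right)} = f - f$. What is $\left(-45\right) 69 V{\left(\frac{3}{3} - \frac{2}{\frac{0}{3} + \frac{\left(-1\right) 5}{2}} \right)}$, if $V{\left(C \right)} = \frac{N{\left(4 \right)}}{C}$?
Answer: $0$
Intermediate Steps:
$N{\left(f \right)} = 0$
$V{\left(C \right)} = 0$ ($V{\left(C \right)} = \frac{0}{C} = 0$)
$\left(-45\right) 69 V{\left(\frac{3}{3} - \frac{2}{\frac{0}{3} + \frac{\left(-1\right) 5}{2}} \right)} = \left(-45\right) 69 \cdot 0 = \left(-3105\right) 0 = 0$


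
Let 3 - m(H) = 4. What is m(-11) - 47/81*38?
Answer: -1867/81 ≈ -23.049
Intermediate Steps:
m(H) = -1 (m(H) = 3 - 1*4 = 3 - 4 = -1)
m(-11) - 47/81*38 = -1 - 47/81*38 = -1 - 1786/81 = -1867/81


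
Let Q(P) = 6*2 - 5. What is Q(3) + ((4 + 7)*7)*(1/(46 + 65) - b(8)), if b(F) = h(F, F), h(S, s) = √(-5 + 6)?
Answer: -7693/111 ≈ -69.306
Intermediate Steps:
Q(P) = 7 (Q(P) = 12 - 5 = 7)
h(S, s) = 1 (h(S, s) = √1 = 1)
b(F) = 1
Q(3) + ((4 + 7)*7)*(1/(46 + 65) - b(8)) = 7 + ((4 + 7)*7)*(1/(46 + 65) - 1*1) = 7 + (11*7)*(1/111 - 1) = 7 + 77*(1/111 - 1) = 7 + 77*(-110/111) = 7 - 8470/111 = -7693/111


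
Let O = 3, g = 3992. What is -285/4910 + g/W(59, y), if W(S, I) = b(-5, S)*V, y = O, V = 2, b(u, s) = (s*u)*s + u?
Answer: -1476221/8548310 ≈ -0.17269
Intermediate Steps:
b(u, s) = u + u*s² (b(u, s) = u*s² + u = u + u*s²)
y = 3
W(S, I) = -10 - 10*S² (W(S, I) = -5*(1 + S²)*2 = (-5 - 5*S²)*2 = -10 - 10*S²)
-285/4910 + g/W(59, y) = -285/4910 + 3992/(-10 - 10*59²) = -285*1/4910 + 3992/(-10 - 10*3481) = -57/982 + 3992/(-10 - 34810) = -57/982 + 3992/(-34820) = -57/982 + 3992*(-1/34820) = -57/982 - 998/8705 = -1476221/8548310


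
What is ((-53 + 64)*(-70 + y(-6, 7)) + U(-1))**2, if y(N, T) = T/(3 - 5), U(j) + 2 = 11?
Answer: 2556801/4 ≈ 6.3920e+5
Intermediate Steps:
U(j) = 9 (U(j) = -2 + 11 = 9)
y(N, T) = -T/2 (y(N, T) = T/(-2) = -T/2)
((-53 + 64)*(-70 + y(-6, 7)) + U(-1))**2 = ((-53 + 64)*(-70 - 1/2*7) + 9)**2 = (11*(-70 - 7/2) + 9)**2 = (11*(-147/2) + 9)**2 = (-1617/2 + 9)**2 = (-1599/2)**2 = 2556801/4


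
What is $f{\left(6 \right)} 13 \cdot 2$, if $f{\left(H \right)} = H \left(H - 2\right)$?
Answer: $624$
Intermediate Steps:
$f{\left(H \right)} = H \left(-2 + H\right)$
$f{\left(6 \right)} 13 \cdot 2 = 6 \left(-2 + 6\right) 13 \cdot 2 = 6 \cdot 4 \cdot 13 \cdot 2 = 24 \cdot 13 \cdot 2 = 312 \cdot 2 = 624$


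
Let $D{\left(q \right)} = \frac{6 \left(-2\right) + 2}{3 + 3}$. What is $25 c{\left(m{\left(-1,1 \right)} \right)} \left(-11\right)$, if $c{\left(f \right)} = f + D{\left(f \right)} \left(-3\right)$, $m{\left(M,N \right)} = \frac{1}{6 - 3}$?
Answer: $- \frac{4400}{3} \approx -1466.7$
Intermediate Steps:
$D{\left(q \right)} = - \frac{5}{3}$ ($D{\left(q \right)} = \frac{-12 + 2}{6} = \left(-10\right) \frac{1}{6} = - \frac{5}{3}$)
$m{\left(M,N \right)} = \frac{1}{3}$
$c{\left(f \right)} = 5 + f$ ($c{\left(f \right)} = f - -5 = f + 5 = 5 + f$)
$25 c{\left(m{\left(-1,1 \right)} \right)} \left(-11\right) = 25 \left(5 + \frac{1}{3}\right) \left(-11\right) = 25 \cdot \frac{16}{3} \left(-11\right) = \frac{400}{3} \left(-11\right) = - \frac{4400}{3}$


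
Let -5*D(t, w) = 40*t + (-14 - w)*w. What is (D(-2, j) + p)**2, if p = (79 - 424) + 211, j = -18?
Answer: 268324/25 ≈ 10733.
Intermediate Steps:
D(t, w) = -8*t - w*(-14 - w)/5 (D(t, w) = -(40*t + (-14 - w)*w)/5 = -(40*t + w*(-14 - w))/5 = -8*t - w*(-14 - w)/5)
p = -134 (p = -345 + 211 = -134)
(D(-2, j) + p)**2 = ((-8*(-2) + (1/5)*(-18)**2 + (14/5)*(-18)) - 134)**2 = ((16 + (1/5)*324 - 252/5) - 134)**2 = ((16 + 324/5 - 252/5) - 134)**2 = (152/5 - 134)**2 = (-518/5)**2 = 268324/25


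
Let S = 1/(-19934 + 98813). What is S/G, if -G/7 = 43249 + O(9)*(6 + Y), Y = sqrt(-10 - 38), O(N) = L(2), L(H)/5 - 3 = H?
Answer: I/(552153*(-43399*I + 100*sqrt(3))) ≈ -4.1731e-11 + 1.6655e-13*I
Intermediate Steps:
L(H) = 15 + 5*H
S = 1/78879 ≈ 1.2678e-5
O(N) = 25 (O(N) = 15 + 5*2 = 15 + 10 = 25)
Y = 4*I*sqrt(3) (Y = sqrt(-48) = 4*I*sqrt(3) ≈ 6.9282*I)
G = -303793 - 700*I*sqrt(3) (G = -7*(43249 + 25*(6 + 4*I*sqrt(3))) = -7*(43249 + (150 + 100*I*sqrt(3))) = -7*(43399 + 100*I*sqrt(3)) = -303793 - 700*I*sqrt(3) ≈ -3.0379e+5 - 1212.4*I)
S/G = 1/(78879*(-303793 - 700*I*sqrt(3)))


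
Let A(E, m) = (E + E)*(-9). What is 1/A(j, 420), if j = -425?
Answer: 1/7650 ≈ 0.00013072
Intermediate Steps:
A(E, m) = -18*E (A(E, m) = (2*E)*(-9) = -18*E)
1/A(j, 420) = 1/(-18*(-425)) = 1/7650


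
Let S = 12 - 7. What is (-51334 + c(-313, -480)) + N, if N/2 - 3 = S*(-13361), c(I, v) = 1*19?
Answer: -184919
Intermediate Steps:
S = 5
c(I, v) = 19
N = -133604 (N = 6 + 2*(5*(-13361)) = 6 + 2*(-66805) = 6 - 133610 = -133604)
(-51334 + c(-313, -480)) + N = (-51334 + 19) - 133604 = -51315 - 133604 = -184919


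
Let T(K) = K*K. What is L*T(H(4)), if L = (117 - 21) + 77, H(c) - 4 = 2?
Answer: 6228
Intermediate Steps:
H(c) = 6 (H(c) = 4 + 2 = 6)
T(K) = K²
L = 173 (L = 96 + 77 = 173)
L*T(H(4)) = 173*6² = 173*36 = 6228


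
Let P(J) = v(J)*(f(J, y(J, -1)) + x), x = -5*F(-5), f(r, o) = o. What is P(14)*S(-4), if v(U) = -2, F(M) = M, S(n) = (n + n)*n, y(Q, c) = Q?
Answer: -2496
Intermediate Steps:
S(n) = 2*n² (S(n) = (2*n)*n = 2*n²)
x = 25 (x = -5*(-5) = 25)
P(J) = -50 - 2*J (P(J) = -2*(J + 25) = -2*(25 + J) = -50 - 2*J)
P(14)*S(-4) = (-50 - 2*14)*(2*(-4)²) = (-50 - 28)*(2*16) = -78*32 = -2496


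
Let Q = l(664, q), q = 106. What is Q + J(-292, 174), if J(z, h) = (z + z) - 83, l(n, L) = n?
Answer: -3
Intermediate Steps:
J(z, h) = -83 + 2*z (J(z, h) = 2*z - 83 = -83 + 2*z)
Q = 664
Q + J(-292, 174) = 664 + (-83 + 2*(-292)) = 664 + (-83 - 584) = 664 - 667 = -3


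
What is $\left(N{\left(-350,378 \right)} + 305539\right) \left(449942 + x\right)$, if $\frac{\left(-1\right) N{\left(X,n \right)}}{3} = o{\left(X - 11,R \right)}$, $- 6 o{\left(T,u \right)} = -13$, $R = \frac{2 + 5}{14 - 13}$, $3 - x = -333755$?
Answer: $239445820250$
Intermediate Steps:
$x = 333758$ ($x = 3 - -333755 = 3 + 333755 = 333758$)
$R = 7$ ($R = \frac{7}{1} = 7 \cdot 1 = 7$)
$o{\left(T,u \right)} = \frac{13}{6}$ ($o{\left(T,u \right)} = \left(- \frac{1}{6}\right) \left(-13\right) = \frac{13}{6}$)
$N{\left(X,n \right)} = - \frac{13}{2}$ ($N{\left(X,n \right)} = \left(-3\right) \frac{13}{6} = - \frac{13}{2}$)
$\left(N{\left(-350,378 \right)} + 305539\right) \left(449942 + x\right) = \left(- \frac{13}{2} + 305539\right) \left(449942 + 333758\right) = \frac{611065}{2} \cdot 783700 = 239445820250$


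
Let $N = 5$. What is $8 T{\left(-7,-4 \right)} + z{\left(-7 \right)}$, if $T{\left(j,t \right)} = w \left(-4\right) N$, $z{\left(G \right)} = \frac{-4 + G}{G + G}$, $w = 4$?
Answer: $- \frac{8949}{14} \approx -639.21$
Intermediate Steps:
$z{\left(G \right)} = \frac{-4 + G}{2 G}$
$T{\left(j,t \right)} = -80$ ($T{\left(j,t \right)} = 4 \left(-4\right) 5 = \left(-16\right) 5 = -80$)
$8 T{\left(-7,-4 \right)} + z{\left(-7 \right)} = 8 \left(-80\right) + \frac{-4 - 7}{2 \left(-7\right)} = -640 + \frac{1}{2} \left(- \frac{1}{7}\right) \left(-11\right) = -640 + \frac{11}{14} = - \frac{8949}{14}$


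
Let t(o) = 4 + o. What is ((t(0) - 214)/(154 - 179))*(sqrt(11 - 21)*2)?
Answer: 84*I*sqrt(10)/5 ≈ 53.126*I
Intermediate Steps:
((t(0) - 214)/(154 - 179))*(sqrt(11 - 21)*2) = (((4 + 0) - 214)/(154 - 179))*(sqrt(11 - 21)*2) = ((4 - 214)/(-25))*(sqrt(-10)*2) = (-210*(-1/25))*((I*sqrt(10))*2) = 42*(2*I*sqrt(10))/5 = 84*I*sqrt(10)/5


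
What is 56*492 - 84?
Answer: 27468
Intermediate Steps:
56*492 - 84 = 27552 - 84 = 27468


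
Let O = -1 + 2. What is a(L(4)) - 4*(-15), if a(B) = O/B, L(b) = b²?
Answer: 961/16 ≈ 60.063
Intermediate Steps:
O = 1
a(B) = 1/B
a(L(4)) - 4*(-15) = 1/(4²) - 4*(-15) = 1/16 + 60 = 961/16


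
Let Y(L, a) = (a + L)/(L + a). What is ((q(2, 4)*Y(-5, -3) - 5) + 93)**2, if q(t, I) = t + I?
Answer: 8836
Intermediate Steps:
q(t, I) = I + t
Y(L, a) = 1 (Y(L, a) = (L + a)/(L + a) = 1)
((q(2, 4)*Y(-5, -3) - 5) + 93)**2 = (((4 + 2)*1 - 5) + 93)**2 = ((6*1 - 5) + 93)**2 = ((6 - 5) + 93)**2 = (1 + 93)**2 = 94**2 = 8836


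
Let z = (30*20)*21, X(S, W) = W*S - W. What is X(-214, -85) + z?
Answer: 30875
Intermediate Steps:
X(S, W) = -W + S*W (X(S, W) = S*W - W = -W + S*W)
z = 12600 (z = 600*21 = 12600)
X(-214, -85) + z = -85*(-1 - 214) + 12600 = -85*(-215) + 12600 = 18275 + 12600 = 30875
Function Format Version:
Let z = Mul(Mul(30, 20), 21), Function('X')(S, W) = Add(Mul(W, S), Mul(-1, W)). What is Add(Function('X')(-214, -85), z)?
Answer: 30875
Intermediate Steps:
Function('X')(S, W) = Add(Mul(-1, W), Mul(S, W)) (Function('X')(S, W) = Add(Mul(S, W), Mul(-1, W)) = Add(Mul(-1, W), Mul(S, W)))
z = 12600 (z = Mul(600, 21) = 12600)
Add(Function('X')(-214, -85), z) = Add(Mul(-85, Add(-1, -214)), 12600) = Add(Mul(-85, -215), 12600) = Add(18275, 12600) = 30875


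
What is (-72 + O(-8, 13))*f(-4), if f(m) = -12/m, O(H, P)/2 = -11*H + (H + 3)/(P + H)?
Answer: 306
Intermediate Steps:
O(H, P) = -22*H + 2*(3 + H)/(H + P) (O(H, P) = 2*(-11*H + (H + 3)/(P + H)) = 2*(-11*H + (3 + H)/(H + P)) = -22*H + 2*(3 + H)/(H + P))
(-72 + O(-8, 13))*f(-4) = (-72 + 2*(3 - 8 - 11*(-8)² - 11*(-8)*13)/(-8 + 13))*(-12/(-4)) = (-72 + 2*(3 - 8 - 11*64 + 1144)/5)*(-12*(-¼)) = (-72 + 2*(⅕)*(3 - 8 - 704 + 1144))*3 = (-72 + 2*(⅕)*435)*3 = (-72 + 174)*3 = 102*3 = 306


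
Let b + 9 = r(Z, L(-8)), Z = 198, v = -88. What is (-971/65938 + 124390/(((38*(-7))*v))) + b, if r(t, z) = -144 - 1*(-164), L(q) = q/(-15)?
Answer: 898483657/55124168 ≈ 16.299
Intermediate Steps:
L(q) = -q/15 (L(q) = q*(-1/15) = -q/15)
r(t, z) = 20 (r(t, z) = -144 + 164 = 20)
b = 11 (b = -9 + 20 = 11)
(-971/65938 + 124390/(((38*(-7))*v))) + b = (-971/65938 + 124390/(((38*(-7))*(-88)))) + 11 = (-971*1/65938 + 124390/((-266*(-88)))) + 11 = (-971/65938 + 124390/23408) + 11 = (-971/65938 + 124390*(1/23408)) + 11 = (-971/65938 + 8885/1672) + 11 = 292117809/55124168 + 11 = 898483657/55124168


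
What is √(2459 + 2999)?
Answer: √5458 ≈ 73.878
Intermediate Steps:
√(2459 + 2999) = √5458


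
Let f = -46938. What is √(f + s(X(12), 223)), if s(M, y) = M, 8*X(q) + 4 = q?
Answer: I*√46937 ≈ 216.65*I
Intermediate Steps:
X(q) = -½ + q/8
√(f + s(X(12), 223)) = √(-46938 + (-½ + (⅛)*12)) = √(-46938 + (-½ + 3/2)) = √(-46938 + 1) = √(-46937) = I*√46937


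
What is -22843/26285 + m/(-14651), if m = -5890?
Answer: -25693449/55014505 ≈ -0.46703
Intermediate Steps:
-22843/26285 + m/(-14651) = -22843/26285 - 5890/(-14651) = -22843*1/26285 - 5890*(-1/14651) = -22843/26285 + 5890/14651 = -25693449/55014505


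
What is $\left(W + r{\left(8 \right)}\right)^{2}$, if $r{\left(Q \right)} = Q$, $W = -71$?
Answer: $3969$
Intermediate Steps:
$\left(W + r{\left(8 \right)}\right)^{2} = \left(-71 + 8\right)^{2} = \left(-63\right)^{2} = 3969$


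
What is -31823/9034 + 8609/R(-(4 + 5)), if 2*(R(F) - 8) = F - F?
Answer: 38759561/36136 ≈ 1072.6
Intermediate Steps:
R(F) = 8 (R(F) = 8 + (F - F)/2 = 8 + (1/2)*0 = 8 + 0 = 8)
-31823/9034 + 8609/R(-(4 + 5)) = -31823/9034 + 8609/8 = 38759561/36136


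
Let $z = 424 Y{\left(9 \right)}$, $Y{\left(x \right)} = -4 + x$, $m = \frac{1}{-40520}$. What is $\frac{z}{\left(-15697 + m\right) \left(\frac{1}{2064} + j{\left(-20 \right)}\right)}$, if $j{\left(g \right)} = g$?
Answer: $\frac{59100851200}{8751731974013} \approx 0.006753$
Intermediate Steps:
$m = - \frac{1}{40520} \approx -2.4679 \cdot 10^{-5}$
$z = 2120$ ($z = 424 \left(-4 + 9\right) = 424 \cdot 5 = 2120$)
$\frac{z}{\left(-15697 + m\right) \left(\frac{1}{2064} + j{\left(-20 \right)}\right)} = \frac{2120}{\left(-15697 - \frac{1}{40520}\right) \left(\frac{1}{2064} - 20\right)} = \frac{2120}{\left(- \frac{636042441}{40520}\right) \left(\frac{1}{2064} - 20\right)} = \frac{2120}{\left(- \frac{636042441}{40520}\right) \left(- \frac{41279}{2064}\right)} = \frac{2120}{\frac{8751731974013}{27877760}} = 2120 \cdot \frac{27877760}{8751731974013} = \frac{59100851200}{8751731974013}$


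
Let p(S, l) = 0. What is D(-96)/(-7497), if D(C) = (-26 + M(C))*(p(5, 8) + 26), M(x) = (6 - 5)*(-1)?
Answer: 78/833 ≈ 0.093637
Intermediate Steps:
M(x) = -1 (M(x) = 1*(-1) = -1)
D(C) = -702 (D(C) = (-26 - 1)*(0 + 26) = -27*26 = -702)
D(-96)/(-7497) = -702/(-7497) = -702*(-1/7497) = 78/833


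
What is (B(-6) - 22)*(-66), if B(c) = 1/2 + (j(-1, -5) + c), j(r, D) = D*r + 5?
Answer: 1155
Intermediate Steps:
j(r, D) = 5 + D*r
B(c) = 21/2 + c (B(c) = 1/2 + ((5 - 5*(-1)) + c) = ½ + ((5 + 5) + c) = ½ + (10 + c) = 21/2 + c)
(B(-6) - 22)*(-66) = ((21/2 - 6) - 22)*(-66) = (9/2 - 22)*(-66) = -35/2*(-66) = 1155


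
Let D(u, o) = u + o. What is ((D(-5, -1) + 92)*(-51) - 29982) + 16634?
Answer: -17734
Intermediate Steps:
D(u, o) = o + u
((D(-5, -1) + 92)*(-51) - 29982) + 16634 = (((-1 - 5) + 92)*(-51) - 29982) + 16634 = ((-6 + 92)*(-51) - 29982) + 16634 = (86*(-51) - 29982) + 16634 = (-4386 - 29982) + 16634 = -34368 + 16634 = -17734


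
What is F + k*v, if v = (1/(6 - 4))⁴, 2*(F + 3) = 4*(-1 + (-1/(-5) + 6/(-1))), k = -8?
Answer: -171/10 ≈ -17.100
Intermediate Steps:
F = -83/5 (F = -3 + (4*(-1 + (-1/(-5) + 6/(-1))))/2 = -3 + (4*(-1 + (-1*(-⅕) + 6*(-1))))/2 = -3 + (4*(-1 + (⅕ - 6)))/2 = -3 + (4*(-1 - 29/5))/2 = -3 + (4*(-34/5))/2 = -3 + (½)*(-136/5) = -3 - 68/5 = -83/5 ≈ -16.600)
v = 1/16 (v = (1/2)⁴ = (½)⁴ = 1/16 ≈ 0.062500)
F + k*v = -83/5 - 8*1/16 = -83/5 - ½ = -171/10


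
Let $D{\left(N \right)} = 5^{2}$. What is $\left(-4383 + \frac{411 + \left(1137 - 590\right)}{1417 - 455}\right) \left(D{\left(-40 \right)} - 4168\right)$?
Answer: $\frac{8732383392}{481} \approx 1.8155 \cdot 10^{7}$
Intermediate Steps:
$D{\left(N \right)} = 25$
$\left(-4383 + \frac{411 + \left(1137 - 590\right)}{1417 - 455}\right) \left(D{\left(-40 \right)} - 4168\right) = \left(-4383 + \frac{411 + \left(1137 - 590\right)}{1417 - 455}\right) \left(25 - 4168\right) = \left(-4383 + \frac{411 + \left(1137 - 590\right)}{962}\right) \left(-4143\right) = \left(-4383 + \left(411 + 547\right) \frac{1}{962}\right) \left(-4143\right) = \left(-4383 + 958 \cdot \frac{1}{962}\right) \left(-4143\right) = \left(-4383 + \frac{479}{481}\right) \left(-4143\right) = \left(- \frac{2107744}{481}\right) \left(-4143\right) = \frac{8732383392}{481}$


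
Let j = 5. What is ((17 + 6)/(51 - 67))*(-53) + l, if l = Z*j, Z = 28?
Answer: 3459/16 ≈ 216.19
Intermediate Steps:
l = 140 (l = 28*5 = 140)
((17 + 6)/(51 - 67))*(-53) + l = ((17 + 6)/(51 - 67))*(-53) + 140 = (23/(-16))*(-53) + 140 = (23*(-1/16))*(-53) + 140 = -23/16*(-53) + 140 = 1219/16 + 140 = 3459/16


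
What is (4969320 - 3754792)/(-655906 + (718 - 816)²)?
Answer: -607264/323151 ≈ -1.8792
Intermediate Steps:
(4969320 - 3754792)/(-655906 + (718 - 816)²) = 1214528/(-655906 + (-98)²) = 1214528/(-655906 + 9604) = 1214528/(-646302) = 1214528*(-1/646302) = -607264/323151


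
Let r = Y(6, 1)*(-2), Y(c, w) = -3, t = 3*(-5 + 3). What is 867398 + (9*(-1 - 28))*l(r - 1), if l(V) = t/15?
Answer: 4337512/5 ≈ 8.6750e+5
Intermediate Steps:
t = -6 (t = 3*(-2) = -6)
r = 6 (r = -3*(-2) = 6)
l(V) = -2/5 (l(V) = -6/15 = -6*1/15 = -2/5)
867398 + (9*(-1 - 28))*l(r - 1) = 867398 + (9*(-1 - 28))*(-2/5) = 867398 + (9*(-29))*(-2/5) = 867398 - 261*(-2/5) = 867398 + 522/5 = 4337512/5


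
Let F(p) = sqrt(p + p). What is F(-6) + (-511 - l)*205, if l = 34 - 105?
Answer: -90200 + 2*I*sqrt(3) ≈ -90200.0 + 3.4641*I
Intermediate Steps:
l = -71
F(p) = sqrt(2)*sqrt(p) (F(p) = sqrt(2*p) = sqrt(2)*sqrt(p))
F(-6) + (-511 - l)*205 = sqrt(2)*sqrt(-6) + (-511 - 1*(-71))*205 = sqrt(2)*(I*sqrt(6)) + (-511 + 71)*205 = 2*I*sqrt(3) - 440*205 = 2*I*sqrt(3) - 90200 = -90200 + 2*I*sqrt(3)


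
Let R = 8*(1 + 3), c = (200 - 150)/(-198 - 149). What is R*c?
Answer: -1600/347 ≈ -4.6110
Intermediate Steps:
c = -50/347 (c = 50/(-347) = 50*(-1/347) = -50/347 ≈ -0.14409)
R = 32 (R = 8*4 = 32)
R*c = 32*(-50/347) = -1600/347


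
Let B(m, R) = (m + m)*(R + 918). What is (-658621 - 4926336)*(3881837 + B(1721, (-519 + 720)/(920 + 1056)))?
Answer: -38857002141013385/988 ≈ -3.9329e+13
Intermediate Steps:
B(m, R) = 2*m*(918 + R) (B(m, R) = (2*m)*(918 + R) = 2*m*(918 + R))
(-658621 - 4926336)*(3881837 + B(1721, (-519 + 720)/(920 + 1056))) = (-658621 - 4926336)*(3881837 + 2*1721*(918 + (-519 + 720)/(920 + 1056))) = -5584957*(3881837 + 2*1721*(918 + 201/1976)) = -5584957*(3881837 + 2*1721*(1814169/1976)) = -5584957*(3881837 + 3122184849/988) = -5584957*6957439805/988 = -38857002141013385/988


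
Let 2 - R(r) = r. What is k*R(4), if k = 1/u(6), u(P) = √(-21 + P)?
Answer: 2*I*√15/15 ≈ 0.5164*I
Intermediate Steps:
R(r) = 2 - r
k = -I*√15/15 (k = 1/(√(-21 + 6)) = 1/(√(-15)) = 1/(I*√15) = -I*√15/15 ≈ -0.2582*I)
k*R(4) = (-I*√15/15)*(2 - 1*4) = (-I*√15/15)*(2 - 4) = -I*√15/15*(-2) = 2*I*√15/15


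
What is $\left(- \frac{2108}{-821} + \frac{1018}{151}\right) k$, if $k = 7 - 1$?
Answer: $\frac{6924516}{123971} \approx 55.856$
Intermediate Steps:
$k = 6$ ($k = 7 - 1 = 6$)
$\left(- \frac{2108}{-821} + \frac{1018}{151}\right) k = \left(- \frac{2108}{-821} + \frac{1018}{151}\right) 6 = \left(\left(-2108\right) \left(- \frac{1}{821}\right) + 1018 \cdot \frac{1}{151}\right) 6 = \left(\frac{2108}{821} + \frac{1018}{151}\right) 6 = \frac{1154086}{123971} \cdot 6 = \frac{6924516}{123971}$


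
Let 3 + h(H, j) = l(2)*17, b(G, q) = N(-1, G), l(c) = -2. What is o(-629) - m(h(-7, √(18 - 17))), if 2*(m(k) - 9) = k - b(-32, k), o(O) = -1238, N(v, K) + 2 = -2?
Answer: -2461/2 ≈ -1230.5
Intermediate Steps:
N(v, K) = -4 (N(v, K) = -2 - 2 = -4)
b(G, q) = -4
h(H, j) = -37 (h(H, j) = -3 - 2*17 = -3 - 34 = -37)
m(k) = 11 + k/2 (m(k) = 9 + (k - 1*(-4))/2 = 9 + (k + 4)/2 = 9 + (4 + k)/2 = 9 + (2 + k/2) = 11 + k/2)
o(-629) - m(h(-7, √(18 - 17))) = -1238 - (11 + (½)*(-37)) = -1238 - (11 - 37/2) = -1238 - 1*(-15/2) = -1238 + 15/2 = -2461/2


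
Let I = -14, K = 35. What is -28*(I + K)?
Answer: -588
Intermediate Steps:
-28*(I + K) = -28*(-14 + 35) = -28*21 = -588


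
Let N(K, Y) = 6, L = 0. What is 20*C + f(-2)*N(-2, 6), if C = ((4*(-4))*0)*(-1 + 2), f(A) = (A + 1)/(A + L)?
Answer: 3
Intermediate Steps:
f(A) = (1 + A)/A (f(A) = (A + 1)/(A + 0) = (1 + A)/A)
C = 0 (C = -16*0*1 = 0*1 = 0)
20*C + f(-2)*N(-2, 6) = 20*0 + ((1 - 2)/(-2))*6 = 0 - ½*(-1)*6 = 0 + (½)*6 = 0 + 3 = 3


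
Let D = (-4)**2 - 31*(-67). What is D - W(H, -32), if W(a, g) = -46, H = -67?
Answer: 2139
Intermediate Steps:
D = 2093 (D = 16 + 2077 = 2093)
D - W(H, -32) = 2093 - 1*(-46) = 2093 + 46 = 2139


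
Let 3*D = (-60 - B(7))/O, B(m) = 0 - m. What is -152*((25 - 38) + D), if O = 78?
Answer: 235220/117 ≈ 2010.4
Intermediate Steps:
B(m) = -m
D = -53/234 (D = ((-60 - (-1)*7)/78)/3 = ((-60 - 1*(-7))*(1/78))/3 = ((-60 + 7)*(1/78))/3 = (-53*1/78)/3 = (1/3)*(-53/78) = -53/234 ≈ -0.22650)
-152*((25 - 38) + D) = -152*((25 - 38) - 53/234) = -152*(-13 - 53/234) = -152*(-3095/234) = 235220/117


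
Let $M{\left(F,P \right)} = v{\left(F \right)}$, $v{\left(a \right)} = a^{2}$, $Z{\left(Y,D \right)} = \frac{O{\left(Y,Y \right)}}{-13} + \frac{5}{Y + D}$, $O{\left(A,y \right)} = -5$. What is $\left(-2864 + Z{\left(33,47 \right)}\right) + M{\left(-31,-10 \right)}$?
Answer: $- \frac{395731}{208} \approx -1902.6$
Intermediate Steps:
$Z{\left(Y,D \right)} = \frac{5}{13} + \frac{5}{D + Y}$ ($Z{\left(Y,D \right)} = - \frac{5}{-13} + \frac{5}{Y + D} = \left(-5\right) \left(- \frac{1}{13}\right) + \frac{5}{D + Y} = \frac{5}{13} + \frac{5}{D + Y}$)
$M{\left(F,P \right)} = F^{2}$
$\left(-2864 + Z{\left(33,47 \right)}\right) + M{\left(-31,-10 \right)} = \left(-2864 + \frac{5 \left(13 + 47 + 33\right)}{13 \left(47 + 33\right)}\right) + \left(-31\right)^{2} = \left(-2864 + \frac{5}{13} \cdot \frac{1}{80} \cdot 93\right) + 961 = \left(-2864 + \frac{93}{208}\right) + 961 = - \frac{595619}{208} + 961 = - \frac{395731}{208}$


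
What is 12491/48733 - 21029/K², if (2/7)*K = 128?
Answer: 1482187407/9780908032 ≈ 0.15154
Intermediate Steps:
K = 448 (K = (7/2)*128 = 448)
12491/48733 - 21029/K² = 12491/48733 - 21029/(448²) = 12491*(1/48733) - 21029/200704 = 12491/48733 - 21029*1/200704 = 12491/48733 - 21029/200704 = 1482187407/9780908032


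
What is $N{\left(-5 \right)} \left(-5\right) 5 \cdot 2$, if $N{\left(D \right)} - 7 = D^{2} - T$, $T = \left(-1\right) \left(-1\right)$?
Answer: $-1550$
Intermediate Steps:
$T = 1$
$N{\left(D \right)} = 6 + D^{2}$ ($N{\left(D \right)} = 7 + \left(D^{2} - 1\right) = 7 + \left(-1 + D^{2}\right) = 6 + D^{2}$)
$N{\left(-5 \right)} \left(-5\right) 5 \cdot 2 = \left(6 + \left(-5\right)^{2}\right) \left(-5\right) 5 \cdot 2 = \left(6 + 25\right) \left(-5\right) 10 = 31 \left(-5\right) 10 = \left(-155\right) 10 = -1550$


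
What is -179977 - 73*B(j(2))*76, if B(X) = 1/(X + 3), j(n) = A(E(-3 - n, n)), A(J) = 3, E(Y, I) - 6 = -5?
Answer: -542705/3 ≈ -1.8090e+5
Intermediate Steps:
E(Y, I) = 1 (E(Y, I) = 6 - 5 = 1)
j(n) = 3
B(X) = 1/(3 + X)
-179977 - 73*B(j(2))*76 = -179977 - 73/(3 + 3)*76 = -179977 - 73/6*76 = -179977 - 2774/3 = -542705/3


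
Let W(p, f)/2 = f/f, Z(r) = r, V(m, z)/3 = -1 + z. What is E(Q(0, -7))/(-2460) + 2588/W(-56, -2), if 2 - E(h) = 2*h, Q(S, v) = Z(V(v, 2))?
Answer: 795811/615 ≈ 1294.0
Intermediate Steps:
V(m, z) = -3 + 3*z (V(m, z) = 3*(-1 + z) = -3 + 3*z)
Q(S, v) = 3 (Q(S, v) = -3 + 3*2 = -3 + 6 = 3)
W(p, f) = 2 (W(p, f) = 2*(f/f) = 2*1 = 2)
E(h) = 2 - 2*h
E(Q(0, -7))/(-2460) + 2588/W(-56, -2) = (2 - 2*3)/(-2460) + 2588/2 = (2 - 6)*(-1/2460) + 2588*(1/2) = -4*(-1/2460) + 1294 = 1/615 + 1294 = 795811/615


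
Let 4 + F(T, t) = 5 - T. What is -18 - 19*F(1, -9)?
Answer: -18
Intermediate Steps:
F(T, t) = 1 - T (F(T, t) = -4 + (5 - T) = 1 - T)
-18 - 19*F(1, -9) = -18 - 19*(1 - 1*1) = -18 - 19*(1 - 1) = -18 - 19*0 = -18 + 0 = -18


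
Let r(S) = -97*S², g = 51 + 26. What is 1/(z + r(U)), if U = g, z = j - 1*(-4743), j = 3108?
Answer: -1/567262 ≈ -1.7629e-6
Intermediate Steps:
z = 7851 (z = 3108 - 1*(-4743) = 3108 + 4743 = 7851)
g = 77
U = 77
1/(z + r(U)) = 1/(7851 - 97*77²) = 1/(7851 - 97*5929) = 1/(7851 - 575113) = 1/(-567262) = -1/567262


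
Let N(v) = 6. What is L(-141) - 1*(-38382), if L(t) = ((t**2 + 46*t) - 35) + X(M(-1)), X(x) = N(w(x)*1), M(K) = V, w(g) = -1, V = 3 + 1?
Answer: 51748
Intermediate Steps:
V = 4
M(K) = 4
X(x) = 6
L(t) = -29 + t**2 + 46*t (L(t) = ((t**2 + 46*t) - 35) + 6 = (-35 + t**2 + 46*t) + 6 = -29 + t**2 + 46*t)
L(-141) - 1*(-38382) = (-29 + (-141)**2 + 46*(-141)) - 1*(-38382) = (-29 + 19881 - 6486) + 38382 = 13366 + 38382 = 51748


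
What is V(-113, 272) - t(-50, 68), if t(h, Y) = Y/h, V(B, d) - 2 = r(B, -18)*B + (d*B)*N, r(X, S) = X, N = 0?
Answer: 319309/25 ≈ 12772.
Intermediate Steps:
V(B, d) = 2 + B**2 (V(B, d) = 2 + (B*B + (d*B)*0) = 2 + (B**2 + (B*d)*0) = 2 + (B**2 + 0) = 2 + B**2)
V(-113, 272) - t(-50, 68) = (2 + (-113)**2) - 68/(-50) = (2 + 12769) - 68*(-1)/50 = 12771 - 1*(-34/25) = 12771 + 34/25 = 319309/25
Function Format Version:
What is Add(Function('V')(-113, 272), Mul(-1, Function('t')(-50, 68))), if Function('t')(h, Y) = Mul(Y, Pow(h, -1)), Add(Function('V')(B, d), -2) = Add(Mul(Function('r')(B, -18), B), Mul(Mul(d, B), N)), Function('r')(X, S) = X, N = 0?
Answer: Rational(319309, 25) ≈ 12772.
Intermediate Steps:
Function('V')(B, d) = Add(2, Pow(B, 2)) (Function('V')(B, d) = Add(2, Add(Mul(B, B), Mul(Mul(d, B), 0))) = Add(2, Add(Pow(B, 2), Mul(Mul(B, d), 0))) = Add(2, Add(Pow(B, 2), 0)) = Add(2, Pow(B, 2)))
Add(Function('V')(-113, 272), Mul(-1, Function('t')(-50, 68))) = Add(Add(2, Pow(-113, 2)), Mul(-1, Mul(68, Pow(-50, -1)))) = Add(Add(2, 12769), Mul(-1, Mul(68, Rational(-1, 50)))) = Add(12771, Mul(-1, Rational(-34, 25))) = Add(12771, Rational(34, 25)) = Rational(319309, 25)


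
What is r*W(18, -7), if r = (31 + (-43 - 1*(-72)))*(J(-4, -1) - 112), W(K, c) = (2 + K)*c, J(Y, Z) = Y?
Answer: 974400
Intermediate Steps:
W(K, c) = c*(2 + K)
r = -6960 (r = (31 + (-43 - 1*(-72)))*(-4 - 112) = (31 + (-43 + 72))*(-116) = (31 + 29)*(-116) = 60*(-116) = -6960)
r*W(18, -7) = -(-48720)*(2 + 18) = -(-48720)*20 = -6960*(-140) = 974400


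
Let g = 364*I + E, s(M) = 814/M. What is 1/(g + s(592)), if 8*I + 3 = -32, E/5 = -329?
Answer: -8/25889 ≈ -0.00030901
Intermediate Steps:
E = -1645 (E = 5*(-329) = -1645)
I = -35/8 (I = -3/8 + (1/8)*(-32) = -3/8 - 4 = -35/8 ≈ -4.3750)
g = -6475/2 (g = 364*(-35/8) - 1645 = -3185/2 - 1645 = -6475/2 ≈ -3237.5)
1/(g + s(592)) = 1/(-6475/2 + 814/592) = 1/(-6475/2 + 814*(1/592)) = 1/(-6475/2 + 11/8) = 1/(-25889/8) = -8/25889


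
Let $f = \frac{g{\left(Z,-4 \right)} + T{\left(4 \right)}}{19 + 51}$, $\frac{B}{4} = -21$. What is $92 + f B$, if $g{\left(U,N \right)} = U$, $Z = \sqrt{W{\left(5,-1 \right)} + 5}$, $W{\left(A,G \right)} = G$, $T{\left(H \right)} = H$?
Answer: $\frac{424}{5} \approx 84.8$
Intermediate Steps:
$B = -84$ ($B = 4 \left(-21\right) = -84$)
$Z = 2$ ($Z = \sqrt{-1 + 5} = \sqrt{4} = 2$)
$f = \frac{3}{35}$ ($f = \frac{2 + 4}{19 + 51} = \frac{6}{70} = 6 \cdot \frac{1}{70} = \frac{3}{35} \approx 0.085714$)
$92 + f B = 92 + \frac{3}{35} \left(-84\right) = 92 - \frac{36}{5} = \frac{424}{5}$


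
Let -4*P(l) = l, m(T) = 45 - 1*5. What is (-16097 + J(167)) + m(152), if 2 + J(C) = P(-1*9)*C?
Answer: -62733/4 ≈ -15683.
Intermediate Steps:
m(T) = 40 (m(T) = 45 - 5 = 40)
P(l) = -l/4
J(C) = -2 + 9*C/4 (J(C) = -2 + (-(-1)*9/4)*C = -2 + (-¼*(-9))*C = -2 + 9*C/4)
(-16097 + J(167)) + m(152) = (-16097 + (-2 + (9/4)*167)) + 40 = (-16097 + (-2 + 1503/4)) + 40 = (-16097 + 1495/4) + 40 = -62893/4 + 40 = -62733/4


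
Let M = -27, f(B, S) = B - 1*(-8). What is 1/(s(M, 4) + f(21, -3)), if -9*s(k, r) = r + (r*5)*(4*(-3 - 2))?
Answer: 1/73 ≈ 0.013699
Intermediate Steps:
f(B, S) = 8 + B (f(B, S) = B + 8 = 8 + B)
s(k, r) = 11*r (s(k, r) = -(r + (r*5)*(4*(-3 - 2)))/9 = -(r + (5*r)*(4*(-5)))/9 = -(r + (5*r)*(-20))/9 = -(r - 100*r)/9 = -(-11)*r = 11*r)
1/(s(M, 4) + f(21, -3)) = 1/(11*4 + (8 + 21)) = 1/(44 + 29) = 1/73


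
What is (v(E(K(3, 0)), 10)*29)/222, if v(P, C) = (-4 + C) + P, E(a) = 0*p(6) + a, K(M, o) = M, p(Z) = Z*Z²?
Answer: 87/74 ≈ 1.1757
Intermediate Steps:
p(Z) = Z³
E(a) = a (E(a) = 0*6³ + a = 0*216 + a = 0 + a = a)
v(P, C) = -4 + C + P
(v(E(K(3, 0)), 10)*29)/222 = ((-4 + 10 + 3)*29)/222 = (9*29)*(1/222) = 261*(1/222) = 87/74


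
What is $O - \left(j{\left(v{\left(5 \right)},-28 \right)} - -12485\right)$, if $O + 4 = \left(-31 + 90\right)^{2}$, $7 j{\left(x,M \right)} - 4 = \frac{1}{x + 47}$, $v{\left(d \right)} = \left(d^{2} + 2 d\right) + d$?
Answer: $- \frac{5486221}{609} \approx -9008.6$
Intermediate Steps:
$v{\left(d \right)} = d^{2} + 3 d$
$j{\left(x,M \right)} = \frac{4}{7} + \frac{1}{7 \left(47 + x\right)}$ ($j{\left(x,M \right)} = \frac{4}{7} + \frac{1}{7 \left(x + 47\right)} = \frac{4}{7} + \frac{1}{7 \left(47 + x\right)}$)
$O = 3477$ ($O = -4 + \left(-31 + 90\right)^{2} = -4 + 59^{2} = -4 + 3481 = 3477$)
$O - \left(j{\left(v{\left(5 \right)},-28 \right)} - -12485\right) = 3477 - \left(\frac{189 + 4 \cdot 5 \left(3 + 5\right)}{7 \left(47 + 5 \left(3 + 5\right)\right)} - -12485\right) = 3477 - \left(\frac{189 + 4 \cdot 5 \cdot 8}{7 \left(47 + 5 \cdot 8\right)} + 12485\right) = 3477 - \left(\frac{189 + 4 \cdot 40}{7 \left(47 + 40\right)} + 12485\right) = 3477 - \left(\frac{189 + 160}{7 \cdot 87} + 12485\right) = 3477 - \left(\frac{1}{7} \cdot \frac{1}{87} \cdot 349 + 12485\right) = 3477 - \left(\frac{349}{609} + 12485\right) = 3477 - \frac{7603714}{609} = - \frac{5486221}{609}$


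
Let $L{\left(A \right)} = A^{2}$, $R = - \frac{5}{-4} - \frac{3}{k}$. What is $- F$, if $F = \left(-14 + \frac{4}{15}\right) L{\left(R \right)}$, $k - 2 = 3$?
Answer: $\frac{17407}{3000} \approx 5.8023$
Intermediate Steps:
$k = 5$ ($k = 2 + 3 = 5$)
$R = \frac{13}{20}$ ($R = - \frac{5}{-4} - \frac{3}{5} = \left(-5\right) \left(- \frac{1}{4}\right) - \frac{3}{5} = \frac{5}{4} - \frac{3}{5} = \frac{13}{20} \approx 0.65$)
$F = - \frac{17407}{3000}$ ($F = \left(-14 + \frac{4}{15}\right) \left(\frac{13}{20}\right)^{2} = \left(-14 + 4 \cdot \frac{1}{15}\right) \frac{169}{400} = \left(-14 + \frac{4}{15}\right) \frac{169}{400} = \left(- \frac{206}{15}\right) \frac{169}{400} = - \frac{17407}{3000} \approx -5.8023$)
$- F = \left(-1\right) \left(- \frac{17407}{3000}\right) = \frac{17407}{3000}$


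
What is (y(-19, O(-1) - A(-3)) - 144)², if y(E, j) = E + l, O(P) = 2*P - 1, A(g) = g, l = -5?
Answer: 28224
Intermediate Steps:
O(P) = -1 + 2*P
y(E, j) = -5 + E (y(E, j) = E - 5 = -5 + E)
(y(-19, O(-1) - A(-3)) - 144)² = ((-5 - 19) - 144)² = (-24 - 144)² = (-168)² = 28224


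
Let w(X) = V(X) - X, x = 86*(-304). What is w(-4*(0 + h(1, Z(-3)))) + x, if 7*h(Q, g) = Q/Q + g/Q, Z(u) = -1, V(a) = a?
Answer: -26144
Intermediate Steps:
h(Q, g) = ⅐ + g/(7*Q) (h(Q, g) = (Q/Q + g/Q)/7 = (1 + g/Q)/7 = ⅐ + g/(7*Q))
x = -26144
w(X) = 0 (w(X) = X - X = 0)
w(-4*(0 + h(1, Z(-3)))) + x = 0 - 26144 = -26144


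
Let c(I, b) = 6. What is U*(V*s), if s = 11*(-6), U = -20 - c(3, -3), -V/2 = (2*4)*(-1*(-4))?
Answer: -109824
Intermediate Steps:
V = -64 (V = -2*2*4*(-1*(-4)) = -16*4 = -2*32 = -64)
U = -26 (U = -20 - 1*6 = -20 - 6 = -26)
s = -66
U*(V*s) = -(-1664)*(-66) = -26*4224 = -109824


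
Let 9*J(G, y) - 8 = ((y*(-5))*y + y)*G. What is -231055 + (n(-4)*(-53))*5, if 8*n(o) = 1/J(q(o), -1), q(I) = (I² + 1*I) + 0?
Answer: -118297775/512 ≈ -2.3105e+5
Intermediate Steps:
q(I) = I + I² (q(I) = (I² + I) + 0 = (I + I²) + 0 = I + I²)
J(G, y) = 8/9 + G*(y - 5*y²)/9 (J(G, y) = 8/9 + (((y*(-5))*y + y)*G)/9 = 8/9 + (((-5*y)*y + y)*G)/9 = 8/9 + ((-5*y² + y)*G)/9 = 8/9 + ((y - 5*y²)*G)/9 = 8/9 + (G*(y - 5*y²))/9 = 8/9 + G*(y - 5*y²)/9)
n(o) = 1/(8*(8/9 - 2*o*(1 + o)/3)) (n(o) = 1/(8*(8/9 - 5/9*o*(1 + o)*(-1)² + (⅑)*(o*(1 + o))*(-1))) = 1/(8*(8/9 - 5/9*o*(1 + o)*1 - o*(1 + o)/9)) = 1/(8*(8/9 - 5*o*(1 + o)/9 - o*(1 + o)/9)) = 1/(8*(8/9 - 2*o*(1 + o)/3)))
-231055 + (n(-4)*(-53))*5 = -231055 + ((9/(16*(4 - 3*(-4)*(1 - 4))))*(-53))*5 = -231055 + ((9/(16*(4 - 3*(-4)*(-3))))*(-53))*5 = -231055 + ((9/(16*(4 - 36)))*(-53))*5 = -231055 + (((9/16)/(-32))*(-53))*5 = -231055 + (((9/16)*(-1/32))*(-53))*5 = -231055 - 9/512*(-53)*5 = -231055 + (477/512)*5 = -231055 + 2385/512 = -118297775/512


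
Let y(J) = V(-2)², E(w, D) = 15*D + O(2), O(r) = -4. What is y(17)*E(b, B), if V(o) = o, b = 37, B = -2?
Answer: -136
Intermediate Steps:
E(w, D) = -4 + 15*D (E(w, D) = 15*D - 4 = -4 + 15*D)
y(J) = 4 (y(J) = (-2)² = 4)
y(17)*E(b, B) = 4*(-4 + 15*(-2)) = 4*(-4 - 30) = 4*(-34) = -136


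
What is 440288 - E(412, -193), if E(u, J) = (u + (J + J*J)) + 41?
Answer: 402779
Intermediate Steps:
E(u, J) = 41 + J + u + J**2 (E(u, J) = (u + (J + J**2)) + 41 = (J + u + J**2) + 41 = 41 + J + u + J**2)
440288 - E(412, -193) = 440288 - (41 - 193 + 412 + (-193)**2) = 440288 - (41 - 193 + 412 + 37249) = 440288 - 1*37509 = 440288 - 37509 = 402779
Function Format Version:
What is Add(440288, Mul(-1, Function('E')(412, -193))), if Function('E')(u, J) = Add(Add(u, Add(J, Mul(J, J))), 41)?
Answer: 402779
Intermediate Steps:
Function('E')(u, J) = Add(41, J, u, Pow(J, 2)) (Function('E')(u, J) = Add(Add(u, Add(J, Pow(J, 2))), 41) = Add(Add(J, u, Pow(J, 2)), 41) = Add(41, J, u, Pow(J, 2)))
Add(440288, Mul(-1, Function('E')(412, -193))) = Add(440288, Mul(-1, Add(41, -193, 412, Pow(-193, 2)))) = Add(440288, Mul(-1, Add(41, -193, 412, 37249))) = Add(440288, Mul(-1, 37509)) = Add(440288, -37509) = 402779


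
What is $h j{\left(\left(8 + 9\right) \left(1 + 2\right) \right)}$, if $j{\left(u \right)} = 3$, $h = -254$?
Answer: $-762$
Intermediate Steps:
$h j{\left(\left(8 + 9\right) \left(1 + 2\right) \right)} = \left(-254\right) 3 = -762$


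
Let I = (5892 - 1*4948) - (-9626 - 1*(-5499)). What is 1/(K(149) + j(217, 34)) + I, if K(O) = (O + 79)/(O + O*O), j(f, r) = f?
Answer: 4099212498/808363 ≈ 5071.0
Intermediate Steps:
K(O) = (79 + O)/(O + O²)
I = 5071 (I = (5892 - 4948) - (-9626 + 5499) = 944 - 1*(-4127) = 944 + 4127 = 5071)
1/(K(149) + j(217, 34)) + I = 1/((79 + 149)/(149*(1 + 149)) + 217) + 5071 = 1/((1/149)*228/150 + 217) + 5071 = 1/((1/149)*(1/150)*228 + 217) + 5071 = 1/(38/3725 + 217) + 5071 = 1/(808363/3725) + 5071 = 3725/808363 + 5071 = 4099212498/808363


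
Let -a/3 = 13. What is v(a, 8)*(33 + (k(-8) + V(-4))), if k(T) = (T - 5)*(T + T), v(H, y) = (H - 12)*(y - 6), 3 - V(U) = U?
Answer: -25296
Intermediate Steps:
a = -39 (a = -3*13 = -39)
V(U) = 3 - U
v(H, y) = (-12 + H)*(-6 + y)
k(T) = 2*T*(-5 + T) (k(T) = (-5 + T)*(2*T) = 2*T*(-5 + T))
v(a, 8)*(33 + (k(-8) + V(-4))) = (72 - 12*8 - 6*(-39) - 39*8)*(33 + (2*(-8)*(-5 - 8) + (3 - 1*(-4)))) = (72 - 96 + 234 - 312)*(33 + (2*(-8)*(-13) + (3 + 4))) = -102*(33 + (208 + 7)) = -102*(33 + 215) = -102*248 = -25296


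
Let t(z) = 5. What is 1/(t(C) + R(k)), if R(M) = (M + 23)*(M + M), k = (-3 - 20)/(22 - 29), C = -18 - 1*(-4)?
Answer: 49/8709 ≈ 0.0056264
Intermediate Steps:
C = -14 (C = -18 + 4 = -14)
k = 23/7 (k = -23/(-7) = -23*(-1/7) = 23/7 ≈ 3.2857)
R(M) = 2*M*(23 + M) (R(M) = (23 + M)*(2*M) = 2*M*(23 + M))
1/(t(C) + R(k)) = 1/(5 + 2*(23/7)*(23 + 23/7)) = 1/(5 + 2*(23/7)*(184/7)) = 1/(5 + 8464/49) = 1/(8709/49) = 49/8709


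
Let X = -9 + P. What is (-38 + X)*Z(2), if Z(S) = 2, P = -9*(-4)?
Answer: -22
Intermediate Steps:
P = 36
X = 27 (X = -9 + 36 = 27)
(-38 + X)*Z(2) = (-38 + 27)*2 = -11*2 = -22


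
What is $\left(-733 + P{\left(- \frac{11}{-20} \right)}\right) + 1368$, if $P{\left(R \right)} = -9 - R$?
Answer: $\frac{12509}{20} \approx 625.45$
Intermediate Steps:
$\left(-733 + P{\left(- \frac{11}{-20} \right)}\right) + 1368 = \left(-733 - \left(9 - \frac{11}{-20}\right)\right) + 1368 = \left(-733 - \left(9 - - \frac{11}{20}\right)\right) + 1368 = \left(-733 - \frac{191}{20}\right) + 1368 = - \frac{14851}{20} + 1368 = \frac{12509}{20}$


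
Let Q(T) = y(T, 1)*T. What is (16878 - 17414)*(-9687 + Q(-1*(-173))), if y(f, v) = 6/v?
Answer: 4635864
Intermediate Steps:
Q(T) = 6*T (Q(T) = (6/1)*T = (6*1)*T = 6*T)
(16878 - 17414)*(-9687 + Q(-1*(-173))) = (16878 - 17414)*(-9687 + 6*(-1*(-173))) = -536*(-9687 + 6*173) = -536*(-9687 + 1038) = -536*(-8649) = 4635864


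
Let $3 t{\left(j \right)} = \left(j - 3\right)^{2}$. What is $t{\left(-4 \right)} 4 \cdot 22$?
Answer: $\frac{4312}{3} \approx 1437.3$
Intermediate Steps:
$t{\left(j \right)} = \frac{\left(-3 + j\right)^{2}}{3}$ ($t{\left(j \right)} = \frac{\left(j - 3\right)^{2}}{3} = \frac{\left(-3 + j\right)^{2}}{3}$)
$t{\left(-4 \right)} 4 \cdot 22 = \frac{\left(-3 - 4\right)^{2}}{3} \cdot 4 \cdot 22 = \frac{\left(-7\right)^{2}}{3} \cdot 4 \cdot 22 = \frac{1}{3} \cdot 49 \cdot 4 \cdot 22 = \frac{49}{3} \cdot 4 \cdot 22 = \frac{196}{3} \cdot 22 = \frac{4312}{3}$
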